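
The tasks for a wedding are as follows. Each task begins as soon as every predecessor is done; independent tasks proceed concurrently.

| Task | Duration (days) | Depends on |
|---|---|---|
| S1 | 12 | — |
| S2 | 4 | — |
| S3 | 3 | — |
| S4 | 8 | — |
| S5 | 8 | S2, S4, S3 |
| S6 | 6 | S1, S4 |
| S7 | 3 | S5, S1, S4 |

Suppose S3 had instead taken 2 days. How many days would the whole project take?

Actual critical path: S4→S5→S7 = 8+8+3 = 19 ⇒ 19 days.
S3 has 5 days of float (longest path through it is 14).
No other chain overtakes it, so the finish is 19 days.

19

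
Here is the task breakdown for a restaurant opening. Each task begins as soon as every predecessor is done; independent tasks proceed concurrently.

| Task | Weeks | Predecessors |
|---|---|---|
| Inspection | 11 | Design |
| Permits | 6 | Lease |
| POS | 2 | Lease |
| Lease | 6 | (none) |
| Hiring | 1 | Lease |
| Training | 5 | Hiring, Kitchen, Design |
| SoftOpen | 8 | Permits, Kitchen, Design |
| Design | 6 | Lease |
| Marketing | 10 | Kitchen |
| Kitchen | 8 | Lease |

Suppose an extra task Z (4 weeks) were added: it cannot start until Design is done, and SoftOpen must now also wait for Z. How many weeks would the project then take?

24

Originally the project takes 24 weeks.
With Z inserted, SoftOpen now waits for max(Permits, Kitchen, Design, Z).
New critical path: Lease→Design→Z→SoftOpen = 6+6+4+8 = 24 ⇒ 24 weeks.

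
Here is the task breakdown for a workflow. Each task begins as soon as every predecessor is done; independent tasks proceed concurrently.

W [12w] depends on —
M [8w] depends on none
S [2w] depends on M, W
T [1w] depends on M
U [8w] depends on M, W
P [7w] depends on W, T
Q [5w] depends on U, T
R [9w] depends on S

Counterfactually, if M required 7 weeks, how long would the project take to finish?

Actual critical path: W→U→Q = 12+8+5 = 25 ⇒ 25 weeks.
The longest path through M is only 21 weeks, so M has float 4.
The critical path is still W→U→Q; finish is now 25 weeks.

25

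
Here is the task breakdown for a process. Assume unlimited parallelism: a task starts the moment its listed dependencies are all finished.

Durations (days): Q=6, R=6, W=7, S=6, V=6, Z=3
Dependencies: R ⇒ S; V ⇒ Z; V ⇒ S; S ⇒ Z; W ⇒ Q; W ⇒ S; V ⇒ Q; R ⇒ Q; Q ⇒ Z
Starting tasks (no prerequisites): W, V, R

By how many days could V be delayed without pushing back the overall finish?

1

W→S→Z = 7+6+3 = 16 sets the makespan at 16 days.
Longest path through V: 15 days (earliest finish 6, latest finish 7).
Slack of V = 1 − 0 = 1 day.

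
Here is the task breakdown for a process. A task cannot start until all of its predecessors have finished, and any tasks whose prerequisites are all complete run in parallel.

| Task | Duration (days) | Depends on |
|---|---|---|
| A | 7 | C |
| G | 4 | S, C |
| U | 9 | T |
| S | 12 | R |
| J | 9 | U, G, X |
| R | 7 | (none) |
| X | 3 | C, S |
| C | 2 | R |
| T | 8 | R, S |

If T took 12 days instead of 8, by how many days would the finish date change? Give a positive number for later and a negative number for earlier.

4

Actual critical path: R→S→T→U→J = 7+12+8+9+9 = 45 ⇒ 45 days.
Since T is critical, the +4 change carries straight to that chain (now 49 days).
That remains the longest chain; total 49 days.
Change in finish: 49 − 45 = +4 days.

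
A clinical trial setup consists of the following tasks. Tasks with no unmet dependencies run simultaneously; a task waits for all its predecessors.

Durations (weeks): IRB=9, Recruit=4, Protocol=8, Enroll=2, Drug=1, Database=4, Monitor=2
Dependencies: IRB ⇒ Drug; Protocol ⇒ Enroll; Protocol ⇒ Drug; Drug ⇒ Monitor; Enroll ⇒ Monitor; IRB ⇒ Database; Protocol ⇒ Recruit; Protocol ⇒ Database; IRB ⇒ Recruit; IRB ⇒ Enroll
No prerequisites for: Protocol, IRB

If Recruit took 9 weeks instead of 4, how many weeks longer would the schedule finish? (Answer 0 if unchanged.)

5

Baseline: IRB→Recruit = 9+4 = 13 → 13 weeks.
Recruit is on the critical path; changing it to 9 makes that path 18 weeks.
The critical path is still IRB→Recruit; finish is now 18 weeks.
Change in finish: 18 − 13 = +5 weeks.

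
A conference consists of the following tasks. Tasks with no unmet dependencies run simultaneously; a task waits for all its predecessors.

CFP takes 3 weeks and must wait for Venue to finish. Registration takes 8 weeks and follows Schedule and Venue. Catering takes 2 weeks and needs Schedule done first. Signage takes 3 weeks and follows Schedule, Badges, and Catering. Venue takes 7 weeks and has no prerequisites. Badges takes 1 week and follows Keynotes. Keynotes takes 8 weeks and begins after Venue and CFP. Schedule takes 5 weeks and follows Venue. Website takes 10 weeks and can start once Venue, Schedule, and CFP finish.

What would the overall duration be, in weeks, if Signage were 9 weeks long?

28

Actual critical path: Venue→CFP→Keynotes→Badges→Signage = 7+3+8+1+3 = 22 ⇒ 22 weeks.
Signage is on the critical path; changing it to 9 makes that path 28 weeks.
The critical path is still Venue→CFP→Keynotes→Badges→Signage; finish is now 28 weeks.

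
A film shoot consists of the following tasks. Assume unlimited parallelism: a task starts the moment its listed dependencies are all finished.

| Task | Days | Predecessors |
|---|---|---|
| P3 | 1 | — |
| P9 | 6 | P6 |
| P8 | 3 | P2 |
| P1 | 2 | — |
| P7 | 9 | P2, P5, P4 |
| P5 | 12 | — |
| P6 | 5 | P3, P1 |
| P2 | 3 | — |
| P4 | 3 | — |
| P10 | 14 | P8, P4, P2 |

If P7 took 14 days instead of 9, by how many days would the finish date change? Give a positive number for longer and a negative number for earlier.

5

Baseline: P5→P7 = 12+9 = 21 → 21 days.
Since P7 is critical, the +5 change carries straight to that chain (now 26 days).
The critical path is still P5→P7; finish is now 26 days.
Change in finish: 26 − 21 = +5 days.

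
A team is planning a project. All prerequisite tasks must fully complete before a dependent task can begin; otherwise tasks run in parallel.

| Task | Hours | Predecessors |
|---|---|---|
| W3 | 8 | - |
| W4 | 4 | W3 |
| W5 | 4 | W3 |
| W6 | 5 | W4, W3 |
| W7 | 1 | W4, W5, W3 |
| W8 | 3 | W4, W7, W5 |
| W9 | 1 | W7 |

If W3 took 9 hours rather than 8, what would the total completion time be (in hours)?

Actual critical path: W3→W4→W6 = 8+4+5 = 17 ⇒ 17 hours.
Since W3 is critical, the +1 change carries straight to that chain (now 18 hours).
That remains the longest chain; total 18 hours.

18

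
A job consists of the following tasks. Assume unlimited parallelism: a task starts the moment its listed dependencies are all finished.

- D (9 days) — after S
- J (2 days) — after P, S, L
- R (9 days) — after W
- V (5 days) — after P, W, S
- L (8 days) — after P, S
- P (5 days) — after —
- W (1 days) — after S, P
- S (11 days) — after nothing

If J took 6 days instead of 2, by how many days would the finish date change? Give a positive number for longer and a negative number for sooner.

4

Critical path before the change: S→L→J = 11+8+2 = 21 giving 21 days.
Since J is critical, the +4 change carries straight to that chain (now 25 days).
That remains the longest chain; total 25 days.
Change in finish: 25 − 21 = +4 days.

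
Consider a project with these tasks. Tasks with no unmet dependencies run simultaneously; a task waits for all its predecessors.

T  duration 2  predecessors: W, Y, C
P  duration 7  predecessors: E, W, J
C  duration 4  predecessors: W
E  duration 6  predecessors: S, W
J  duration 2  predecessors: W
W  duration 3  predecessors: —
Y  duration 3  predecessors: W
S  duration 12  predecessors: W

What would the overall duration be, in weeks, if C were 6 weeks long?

28

The binding path is W→S→E→P = 3+12+6+7 = 28; finish at 28 weeks.
The longest path through C is only 9 weeks, so C has float 19.
No other chain overtakes it, so the finish is 28 weeks.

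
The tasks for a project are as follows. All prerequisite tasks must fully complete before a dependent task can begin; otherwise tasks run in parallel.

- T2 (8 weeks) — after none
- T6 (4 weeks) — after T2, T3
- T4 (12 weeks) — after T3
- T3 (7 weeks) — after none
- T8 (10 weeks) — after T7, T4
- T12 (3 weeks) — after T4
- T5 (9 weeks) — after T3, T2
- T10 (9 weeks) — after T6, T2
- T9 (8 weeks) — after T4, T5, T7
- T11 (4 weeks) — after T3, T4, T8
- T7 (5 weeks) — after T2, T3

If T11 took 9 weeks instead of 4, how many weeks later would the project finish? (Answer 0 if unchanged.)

5

Baseline: T3→T4→T8→T11 = 7+12+10+4 = 33 → 33 weeks.
T11 is on the critical path; changing it to 9 makes that path 38 weeks.
The critical path is still T3→T4→T8→T11; finish is now 38 weeks.
Change in finish: 38 − 33 = +5 weeks.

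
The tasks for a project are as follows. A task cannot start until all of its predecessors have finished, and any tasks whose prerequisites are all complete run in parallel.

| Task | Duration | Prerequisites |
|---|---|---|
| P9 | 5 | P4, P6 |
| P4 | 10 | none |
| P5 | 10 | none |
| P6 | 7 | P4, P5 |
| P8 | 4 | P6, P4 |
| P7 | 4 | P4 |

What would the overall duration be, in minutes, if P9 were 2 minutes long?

Actual critical path: P4→P6→P9 = 10+7+5 = 22 ⇒ 22 minutes.
P9 is on the critical path; changing it to 2 makes that path 19 minutes.
Now P4→P6→P8 = 10+7+4 = 21 is longest, so the finish becomes 21 minutes.

21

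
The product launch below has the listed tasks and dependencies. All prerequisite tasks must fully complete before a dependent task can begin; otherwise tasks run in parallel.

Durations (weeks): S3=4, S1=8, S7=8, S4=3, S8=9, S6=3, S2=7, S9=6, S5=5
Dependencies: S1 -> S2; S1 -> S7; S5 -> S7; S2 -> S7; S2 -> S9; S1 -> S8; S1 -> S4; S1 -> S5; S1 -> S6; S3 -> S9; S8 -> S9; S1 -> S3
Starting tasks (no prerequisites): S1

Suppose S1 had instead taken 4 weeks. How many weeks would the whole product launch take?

19

As given, the longest chain is S1→S2→S7 = 8+7+8 = 23, so the finish is 23 weeks.
S1 is on the critical path; changing it to 4 makes that path 19 weeks.
The critical path is still S1→S2→S7; finish is now 19 weeks.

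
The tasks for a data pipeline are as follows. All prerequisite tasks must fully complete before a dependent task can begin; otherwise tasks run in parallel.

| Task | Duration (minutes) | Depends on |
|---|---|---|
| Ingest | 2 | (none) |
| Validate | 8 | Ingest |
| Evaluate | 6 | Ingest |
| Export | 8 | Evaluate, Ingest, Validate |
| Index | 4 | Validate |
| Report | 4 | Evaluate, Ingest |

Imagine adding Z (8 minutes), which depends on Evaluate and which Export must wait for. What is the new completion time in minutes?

24

Originally the project takes 18 minutes.
With Z inserted, Export now waits for max(Evaluate, Ingest, Validate, Z).
New critical path: Ingest→Evaluate→Z→Export = 2+6+8+8 = 24 ⇒ 24 minutes.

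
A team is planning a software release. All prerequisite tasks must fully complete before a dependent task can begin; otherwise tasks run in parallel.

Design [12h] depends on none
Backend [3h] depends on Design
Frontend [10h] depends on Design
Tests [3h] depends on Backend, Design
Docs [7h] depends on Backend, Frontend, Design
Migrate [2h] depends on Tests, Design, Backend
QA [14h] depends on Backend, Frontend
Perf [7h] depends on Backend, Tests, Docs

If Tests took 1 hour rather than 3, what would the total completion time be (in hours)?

36

Critical path before the change: Design→Frontend→Docs→Perf = 12+10+7+7 = 36 giving 36 hours.
Tests is off the critical path — its longest chain is 25 hours, giving 11 of slack.
No other chain overtakes it, so the finish is 36 hours.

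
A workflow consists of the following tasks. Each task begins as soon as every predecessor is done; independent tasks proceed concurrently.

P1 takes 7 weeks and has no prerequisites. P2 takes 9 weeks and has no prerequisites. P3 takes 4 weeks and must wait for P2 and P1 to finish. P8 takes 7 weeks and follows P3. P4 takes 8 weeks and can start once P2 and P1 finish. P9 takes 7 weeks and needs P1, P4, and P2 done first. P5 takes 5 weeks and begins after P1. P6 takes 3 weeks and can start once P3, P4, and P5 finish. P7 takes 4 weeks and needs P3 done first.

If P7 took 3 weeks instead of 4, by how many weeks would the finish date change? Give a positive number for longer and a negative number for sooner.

0

Critical path before the change: P2→P4→P9 = 9+8+7 = 24 giving 24 weeks.
P7 has 7 weeks of float (longest path through it is 17).
The critical path is still P2→P4→P9; finish is now 24 weeks.
Change in finish: 24 − 24 = +0 weeks.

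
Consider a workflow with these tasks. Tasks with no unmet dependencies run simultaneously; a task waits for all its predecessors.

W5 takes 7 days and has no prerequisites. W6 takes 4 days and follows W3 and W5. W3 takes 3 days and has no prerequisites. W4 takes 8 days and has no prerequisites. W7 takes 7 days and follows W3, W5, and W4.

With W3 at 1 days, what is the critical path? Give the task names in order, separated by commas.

W4, W7

As given, the longest chain is W4→W7 = 8+7 = 15, so the finish is 15 days.
The longest path through W3 is only 10 days, so W3 has float 5.
That remains the longest chain; total 15 days.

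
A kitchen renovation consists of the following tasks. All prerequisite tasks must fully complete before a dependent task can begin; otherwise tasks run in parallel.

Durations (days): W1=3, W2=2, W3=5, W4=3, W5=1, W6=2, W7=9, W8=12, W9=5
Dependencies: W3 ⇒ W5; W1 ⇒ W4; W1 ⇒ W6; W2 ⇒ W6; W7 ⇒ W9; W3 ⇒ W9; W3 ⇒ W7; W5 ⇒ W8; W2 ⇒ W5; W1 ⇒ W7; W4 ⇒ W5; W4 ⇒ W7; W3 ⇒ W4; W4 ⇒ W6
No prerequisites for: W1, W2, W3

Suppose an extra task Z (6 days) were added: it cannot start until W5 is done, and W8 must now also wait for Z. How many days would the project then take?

Originally the project takes 22 days.
With Z inserted, W8 now waits for max(W5, Z).
New critical path: W3→W4→W5→Z→W8 = 5+3+1+6+12 = 27 ⇒ 27 days.

27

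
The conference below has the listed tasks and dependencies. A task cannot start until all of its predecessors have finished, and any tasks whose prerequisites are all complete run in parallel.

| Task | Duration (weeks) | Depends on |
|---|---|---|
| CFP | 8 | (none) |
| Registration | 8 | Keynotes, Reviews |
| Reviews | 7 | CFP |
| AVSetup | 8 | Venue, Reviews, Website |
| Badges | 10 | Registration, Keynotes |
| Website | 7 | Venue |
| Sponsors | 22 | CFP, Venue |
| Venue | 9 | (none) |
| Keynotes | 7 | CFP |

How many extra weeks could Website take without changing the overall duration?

CFP→Reviews→Registration→Badges = 8+7+8+10 = 33 sets the makespan at 33 weeks.
The longest chain containing Website totals 24 weeks.
Float = 33 − 24 = 9.

9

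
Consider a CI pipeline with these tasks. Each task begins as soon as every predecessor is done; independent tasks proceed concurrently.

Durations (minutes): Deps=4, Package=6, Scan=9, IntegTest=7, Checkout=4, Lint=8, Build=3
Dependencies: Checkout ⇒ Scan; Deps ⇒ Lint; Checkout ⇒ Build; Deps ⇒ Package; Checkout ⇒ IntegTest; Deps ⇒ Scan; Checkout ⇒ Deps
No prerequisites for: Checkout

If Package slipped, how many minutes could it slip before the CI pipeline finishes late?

3

Critical path: Checkout→Deps→Scan = 4+4+9 = 17, so the finish is 17 minutes.
Package finishes as early as 14 and must finish by 17.
Float = 17 − 14 = 3.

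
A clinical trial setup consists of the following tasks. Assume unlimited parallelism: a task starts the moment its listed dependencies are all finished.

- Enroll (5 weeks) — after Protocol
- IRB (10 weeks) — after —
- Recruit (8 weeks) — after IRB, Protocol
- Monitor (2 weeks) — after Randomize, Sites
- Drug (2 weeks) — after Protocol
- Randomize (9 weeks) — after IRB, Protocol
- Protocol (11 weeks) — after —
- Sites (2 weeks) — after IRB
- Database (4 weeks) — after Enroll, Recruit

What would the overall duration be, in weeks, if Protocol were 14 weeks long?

Actual critical path: Protocol→Recruit→Database = 11+8+4 = 23 ⇒ 23 weeks.
Protocol is on the critical path; changing it to 14 makes that path 26 weeks.
No other chain overtakes it, so the finish is 26 weeks.

26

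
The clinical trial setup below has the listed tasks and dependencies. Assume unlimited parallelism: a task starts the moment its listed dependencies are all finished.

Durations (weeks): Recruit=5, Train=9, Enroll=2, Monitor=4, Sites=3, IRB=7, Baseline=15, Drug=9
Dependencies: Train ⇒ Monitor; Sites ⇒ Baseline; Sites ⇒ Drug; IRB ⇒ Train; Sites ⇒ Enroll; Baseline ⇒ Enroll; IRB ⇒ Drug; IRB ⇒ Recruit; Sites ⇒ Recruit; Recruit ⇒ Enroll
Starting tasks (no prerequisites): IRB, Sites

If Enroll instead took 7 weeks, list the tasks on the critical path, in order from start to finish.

The binding path is Sites→Baseline→Enroll = 3+15+2 = 20; finish at 20 weeks.
Enroll is on the critical path; changing it to 7 makes that path 25 weeks.
The critical path is still Sites→Baseline→Enroll; finish is now 25 weeks.

Sites, Baseline, Enroll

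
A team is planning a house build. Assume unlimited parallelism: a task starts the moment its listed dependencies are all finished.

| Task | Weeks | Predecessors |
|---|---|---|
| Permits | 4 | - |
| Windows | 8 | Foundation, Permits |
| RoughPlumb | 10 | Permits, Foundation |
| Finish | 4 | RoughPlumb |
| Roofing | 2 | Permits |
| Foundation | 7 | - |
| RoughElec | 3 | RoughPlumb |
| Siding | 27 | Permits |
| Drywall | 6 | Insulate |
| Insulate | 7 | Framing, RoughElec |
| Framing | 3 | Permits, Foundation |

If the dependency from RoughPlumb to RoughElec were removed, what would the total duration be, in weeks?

Before: longest chain Foundation→RoughPlumb→RoughElec→Insulate→Drywall = 7+10+3+7+6 = 33, finish 33.
Without RoughPlumb→RoughElec, RoughElec's earliest start moves from 17 to 0.
After: Permits→Siding = 4+27 = 31 → 31 weeks.

31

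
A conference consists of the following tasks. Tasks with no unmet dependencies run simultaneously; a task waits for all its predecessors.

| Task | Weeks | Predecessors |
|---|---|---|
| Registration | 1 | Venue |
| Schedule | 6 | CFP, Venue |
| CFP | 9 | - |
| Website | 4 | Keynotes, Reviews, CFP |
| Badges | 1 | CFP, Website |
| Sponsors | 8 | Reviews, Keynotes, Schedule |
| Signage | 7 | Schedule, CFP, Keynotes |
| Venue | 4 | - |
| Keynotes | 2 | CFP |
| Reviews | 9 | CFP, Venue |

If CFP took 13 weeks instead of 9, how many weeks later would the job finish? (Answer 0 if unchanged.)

4

Actual critical path: CFP→Reviews→Sponsors = 9+9+8 = 26 ⇒ 26 weeks.
CFP lies on that path, so at 13 weeks the path becomes 30 weeks.
No other chain overtakes it, so the finish is 30 weeks.
Change in finish: 30 − 26 = +4 weeks.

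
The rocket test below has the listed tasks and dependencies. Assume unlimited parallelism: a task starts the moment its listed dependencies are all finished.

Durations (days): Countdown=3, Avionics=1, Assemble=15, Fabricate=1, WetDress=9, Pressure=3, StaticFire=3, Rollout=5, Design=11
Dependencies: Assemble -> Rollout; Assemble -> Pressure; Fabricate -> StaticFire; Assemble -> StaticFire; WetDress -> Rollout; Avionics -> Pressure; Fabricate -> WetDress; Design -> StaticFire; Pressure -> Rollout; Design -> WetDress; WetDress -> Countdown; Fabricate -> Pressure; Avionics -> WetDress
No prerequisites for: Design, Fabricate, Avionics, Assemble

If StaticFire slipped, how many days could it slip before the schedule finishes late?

Design→WetDress→Rollout = 11+9+5 = 25 sets the makespan at 25 days.
The longest chain containing StaticFire totals 18 days.
Float = 25 − 18 = 7.

7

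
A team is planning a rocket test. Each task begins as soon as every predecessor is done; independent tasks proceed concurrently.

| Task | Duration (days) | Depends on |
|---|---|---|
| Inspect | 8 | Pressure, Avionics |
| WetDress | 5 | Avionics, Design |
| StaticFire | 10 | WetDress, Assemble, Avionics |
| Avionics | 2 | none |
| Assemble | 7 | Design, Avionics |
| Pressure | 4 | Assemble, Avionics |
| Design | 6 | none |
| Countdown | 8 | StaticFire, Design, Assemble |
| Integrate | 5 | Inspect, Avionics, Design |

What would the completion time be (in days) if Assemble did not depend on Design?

Before: longest chain Design→Assemble→StaticFire→Countdown = 6+7+10+8 = 31, finish 31.
Without Design→Assemble, Assemble's earliest start moves from 6 to 2.
The longest chain is now Design→WetDress→StaticFire→Countdown = 6+5+10+8 = 29, so the rocket test takes 29 days.

29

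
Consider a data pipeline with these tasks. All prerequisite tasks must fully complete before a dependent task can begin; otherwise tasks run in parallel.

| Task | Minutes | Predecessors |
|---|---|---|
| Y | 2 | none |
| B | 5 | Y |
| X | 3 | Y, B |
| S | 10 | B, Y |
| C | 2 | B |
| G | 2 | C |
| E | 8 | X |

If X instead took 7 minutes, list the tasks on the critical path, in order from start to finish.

Baseline: Y→B→X→E = 2+5+3+8 = 18 → 18 minutes.
Since X is critical, the +4 change carries straight to that chain (now 22 minutes).
That remains the longest chain; total 22 minutes.

Y, B, X, E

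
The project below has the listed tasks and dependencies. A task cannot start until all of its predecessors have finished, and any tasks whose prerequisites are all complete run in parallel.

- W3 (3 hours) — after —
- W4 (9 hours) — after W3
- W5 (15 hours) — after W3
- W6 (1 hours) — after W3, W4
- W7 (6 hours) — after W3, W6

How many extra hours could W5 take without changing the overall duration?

W3→W4→W6→W7 = 3+9+1+6 = 19 sets the makespan at 19 hours.
Longest path through W5: 18 hours (earliest finish 18, latest finish 19).
So W5 can slip 19 − 18 = 1 hour.

1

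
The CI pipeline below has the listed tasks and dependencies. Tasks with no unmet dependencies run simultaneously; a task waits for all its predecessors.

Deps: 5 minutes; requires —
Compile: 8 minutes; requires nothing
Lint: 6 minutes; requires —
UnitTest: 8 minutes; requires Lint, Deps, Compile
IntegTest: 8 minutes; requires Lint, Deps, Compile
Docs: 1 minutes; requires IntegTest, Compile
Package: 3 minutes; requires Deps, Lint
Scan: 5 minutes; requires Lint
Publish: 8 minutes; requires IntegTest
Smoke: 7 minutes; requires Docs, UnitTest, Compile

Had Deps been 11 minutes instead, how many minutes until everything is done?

Critical path before the change: Compile→IntegTest→Docs→Smoke = 8+8+1+7 = 24 giving 24 minutes.
The longest path through Deps is only 21 minutes, so Deps has float 3.
New critical path: Deps→IntegTest→Docs→Smoke = 11+8+1+7 = 27 ⇒ 27 minutes.

27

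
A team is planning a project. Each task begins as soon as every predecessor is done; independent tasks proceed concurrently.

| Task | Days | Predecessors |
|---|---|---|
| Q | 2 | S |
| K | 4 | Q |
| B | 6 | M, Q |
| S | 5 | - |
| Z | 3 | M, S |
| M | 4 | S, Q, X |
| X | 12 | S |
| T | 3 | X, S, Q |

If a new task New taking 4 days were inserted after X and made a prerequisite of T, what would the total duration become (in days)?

Originally the project takes 27 days.
With New inserted, T now waits for max(X, S, Q, New).
New critical path: S→X→M→B = 5+12+4+6 = 27 ⇒ 27 days.

27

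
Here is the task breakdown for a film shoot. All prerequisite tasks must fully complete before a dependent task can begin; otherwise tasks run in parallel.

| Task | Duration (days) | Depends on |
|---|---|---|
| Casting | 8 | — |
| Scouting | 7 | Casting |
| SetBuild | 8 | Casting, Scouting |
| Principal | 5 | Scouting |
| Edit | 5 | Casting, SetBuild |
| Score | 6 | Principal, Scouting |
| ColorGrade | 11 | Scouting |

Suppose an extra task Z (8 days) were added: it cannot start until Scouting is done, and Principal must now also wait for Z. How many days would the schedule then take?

Originally the schedule takes 28 days.
With Z inserted, Principal now waits for max(Scouting, Z).
New critical path: Casting→Scouting→Z→Principal→Score = 8+7+8+5+6 = 34 ⇒ 34 days.

34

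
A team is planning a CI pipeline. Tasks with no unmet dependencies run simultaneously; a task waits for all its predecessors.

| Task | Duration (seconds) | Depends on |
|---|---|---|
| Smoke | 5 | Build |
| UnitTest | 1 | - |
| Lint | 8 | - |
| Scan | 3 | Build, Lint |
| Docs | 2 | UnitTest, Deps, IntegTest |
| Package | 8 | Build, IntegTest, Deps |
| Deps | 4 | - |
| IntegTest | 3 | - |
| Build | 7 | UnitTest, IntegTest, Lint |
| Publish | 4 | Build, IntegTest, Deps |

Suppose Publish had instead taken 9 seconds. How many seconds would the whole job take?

Critical path before the change: Lint→Build→Package = 8+7+8 = 23 giving 23 seconds.
Publish is off the critical path — its longest chain is 19 seconds, giving 4 of slack.
Now Lint→Build→Publish = 8+7+9 = 24 is longest, so the finish becomes 24 seconds.

24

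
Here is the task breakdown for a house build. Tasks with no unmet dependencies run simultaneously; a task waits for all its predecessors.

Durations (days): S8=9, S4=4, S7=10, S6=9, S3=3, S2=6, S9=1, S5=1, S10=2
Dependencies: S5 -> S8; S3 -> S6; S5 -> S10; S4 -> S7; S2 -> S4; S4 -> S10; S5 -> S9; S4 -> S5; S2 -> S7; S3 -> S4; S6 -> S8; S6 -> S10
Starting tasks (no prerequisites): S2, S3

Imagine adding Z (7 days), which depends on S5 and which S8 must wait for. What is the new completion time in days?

27

Originally the project takes 21 days.
With Z inserted, S8 now waits for max(S6, S5, Z).
New critical path: S2→S4→S5→Z→S8 = 6+4+1+7+9 = 27 ⇒ 27 days.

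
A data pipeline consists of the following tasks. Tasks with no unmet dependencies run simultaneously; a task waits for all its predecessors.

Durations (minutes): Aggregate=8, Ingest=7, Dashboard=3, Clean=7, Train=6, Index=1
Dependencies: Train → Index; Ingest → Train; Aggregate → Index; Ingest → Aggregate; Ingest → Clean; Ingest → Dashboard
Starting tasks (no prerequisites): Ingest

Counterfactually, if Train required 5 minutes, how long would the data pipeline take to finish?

As given, the longest chain is Ingest→Aggregate→Index = 7+8+1 = 16, so the finish is 16 minutes.
Train has 2 minutes of float (longest path through it is 14).
That remains the longest chain; total 16 minutes.

16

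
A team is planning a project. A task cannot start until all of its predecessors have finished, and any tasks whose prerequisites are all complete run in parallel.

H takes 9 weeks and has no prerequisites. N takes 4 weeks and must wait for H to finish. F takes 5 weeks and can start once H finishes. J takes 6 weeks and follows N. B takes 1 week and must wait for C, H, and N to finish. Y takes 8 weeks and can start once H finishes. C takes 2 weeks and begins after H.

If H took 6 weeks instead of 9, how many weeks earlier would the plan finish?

The binding path is H→N→J = 9+4+6 = 19; finish at 19 weeks.
H is on the critical path; changing it to 6 makes that path 16 weeks.
That remains the longest chain; total 16 weeks.
Change in finish: 16 − 19 = -3 weeks.

3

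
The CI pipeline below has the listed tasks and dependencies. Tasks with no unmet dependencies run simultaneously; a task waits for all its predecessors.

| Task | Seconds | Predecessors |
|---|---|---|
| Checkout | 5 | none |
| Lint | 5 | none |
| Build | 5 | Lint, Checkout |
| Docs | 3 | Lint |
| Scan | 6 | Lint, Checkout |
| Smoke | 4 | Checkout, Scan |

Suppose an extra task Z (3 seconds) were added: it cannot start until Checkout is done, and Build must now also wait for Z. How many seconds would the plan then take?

Originally the plan takes 15 seconds.
With Z inserted, Build now waits for max(Lint, Checkout, Z).
New critical path: Checkout→Scan→Smoke = 5+6+4 = 15 ⇒ 15 seconds.

15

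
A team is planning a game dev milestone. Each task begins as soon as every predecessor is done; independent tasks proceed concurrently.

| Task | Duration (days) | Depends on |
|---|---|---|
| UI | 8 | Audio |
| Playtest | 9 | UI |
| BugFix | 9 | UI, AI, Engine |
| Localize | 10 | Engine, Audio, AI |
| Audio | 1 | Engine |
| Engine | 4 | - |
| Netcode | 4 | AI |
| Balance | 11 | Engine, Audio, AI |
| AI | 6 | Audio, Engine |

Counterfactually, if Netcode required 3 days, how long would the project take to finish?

22

Actual critical path: Engine→Audio→AI→Balance = 4+1+6+11 = 22 ⇒ 22 days.
Netcode has 7 days of float (longest path through it is 15).
That remains the longest chain; total 22 days.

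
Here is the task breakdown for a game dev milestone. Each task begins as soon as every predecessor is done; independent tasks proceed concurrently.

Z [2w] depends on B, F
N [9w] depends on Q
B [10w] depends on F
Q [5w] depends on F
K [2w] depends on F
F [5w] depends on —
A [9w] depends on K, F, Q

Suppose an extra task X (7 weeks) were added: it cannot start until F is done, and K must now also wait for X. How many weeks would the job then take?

Originally the job takes 19 weeks.
With X inserted, K now waits for max(F, X).
New critical path: F→X→K→A = 5+7+2+9 = 23 ⇒ 23 weeks.

23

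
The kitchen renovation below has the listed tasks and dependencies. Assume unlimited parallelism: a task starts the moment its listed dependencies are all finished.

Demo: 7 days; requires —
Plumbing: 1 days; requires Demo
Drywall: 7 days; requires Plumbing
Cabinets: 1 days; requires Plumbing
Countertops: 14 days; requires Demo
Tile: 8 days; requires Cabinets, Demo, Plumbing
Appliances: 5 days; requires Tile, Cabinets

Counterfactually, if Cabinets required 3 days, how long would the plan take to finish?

As given, the longest chain is Demo→Plumbing→Cabinets→Tile→Appliances = 7+1+1+8+5 = 22, so the finish is 22 days.
Cabinets lies on that path, so at 3 days the path becomes 24 days.
The critical path is still Demo→Plumbing→Cabinets→Tile→Appliances; finish is now 24 days.

24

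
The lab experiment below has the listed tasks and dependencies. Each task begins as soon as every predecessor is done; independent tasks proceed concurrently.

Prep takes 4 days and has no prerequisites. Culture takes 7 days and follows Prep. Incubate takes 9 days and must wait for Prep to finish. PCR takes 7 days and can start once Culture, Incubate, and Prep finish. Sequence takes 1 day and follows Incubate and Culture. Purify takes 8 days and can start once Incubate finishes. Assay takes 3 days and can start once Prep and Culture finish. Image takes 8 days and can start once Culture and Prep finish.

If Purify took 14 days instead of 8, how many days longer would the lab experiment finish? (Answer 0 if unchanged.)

As given, the longest chain is Prep→Incubate→Purify = 4+9+8 = 21, so the finish is 21 days.
Purify is on the critical path; changing it to 14 makes that path 27 days.
No other chain overtakes it, so the finish is 27 days.
Change in finish: 27 − 21 = +6 days.

6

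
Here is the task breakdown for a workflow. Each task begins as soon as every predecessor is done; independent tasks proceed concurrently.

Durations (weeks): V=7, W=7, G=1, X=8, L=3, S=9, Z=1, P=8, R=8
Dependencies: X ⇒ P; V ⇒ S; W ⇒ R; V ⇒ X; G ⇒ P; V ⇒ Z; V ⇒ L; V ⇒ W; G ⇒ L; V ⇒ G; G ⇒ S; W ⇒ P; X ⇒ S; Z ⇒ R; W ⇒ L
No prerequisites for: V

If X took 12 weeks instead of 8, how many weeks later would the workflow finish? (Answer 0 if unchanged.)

4

The binding path is V→X→S = 7+8+9 = 24; finish at 24 weeks.
X lies on that path, so at 12 weeks the path becomes 28 weeks.
The critical path is still V→X→S; finish is now 28 weeks.
Change in finish: 28 − 24 = +4 weeks.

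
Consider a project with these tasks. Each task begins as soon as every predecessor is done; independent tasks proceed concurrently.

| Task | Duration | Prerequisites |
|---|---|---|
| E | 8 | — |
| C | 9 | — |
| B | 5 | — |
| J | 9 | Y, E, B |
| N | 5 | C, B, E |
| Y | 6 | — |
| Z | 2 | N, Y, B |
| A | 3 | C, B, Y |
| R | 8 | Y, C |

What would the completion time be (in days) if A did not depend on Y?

17

With the dependency in place, E→J = 8+9 = 17 sets the finish at 17 days.
Dropping Y→A doesn't change A's earliest start (9); another predecessor still binds.
After: E→J = 8+9 = 17 → 17 days.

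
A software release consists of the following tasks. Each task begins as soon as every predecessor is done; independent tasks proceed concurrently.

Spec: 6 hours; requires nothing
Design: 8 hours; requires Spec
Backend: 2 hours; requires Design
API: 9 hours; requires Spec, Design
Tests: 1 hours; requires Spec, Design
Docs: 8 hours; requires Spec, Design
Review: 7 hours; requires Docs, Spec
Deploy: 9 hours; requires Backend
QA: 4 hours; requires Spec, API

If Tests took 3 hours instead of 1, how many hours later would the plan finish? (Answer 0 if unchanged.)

0

Actual critical path: Spec→Design→Docs→Review = 6+8+8+7 = 29 ⇒ 29 hours.
Tests is off the critical path — its longest chain is 15 hours, giving 14 of slack.
That remains the longest chain; total 29 hours.
Change in finish: 29 − 29 = +0 hours.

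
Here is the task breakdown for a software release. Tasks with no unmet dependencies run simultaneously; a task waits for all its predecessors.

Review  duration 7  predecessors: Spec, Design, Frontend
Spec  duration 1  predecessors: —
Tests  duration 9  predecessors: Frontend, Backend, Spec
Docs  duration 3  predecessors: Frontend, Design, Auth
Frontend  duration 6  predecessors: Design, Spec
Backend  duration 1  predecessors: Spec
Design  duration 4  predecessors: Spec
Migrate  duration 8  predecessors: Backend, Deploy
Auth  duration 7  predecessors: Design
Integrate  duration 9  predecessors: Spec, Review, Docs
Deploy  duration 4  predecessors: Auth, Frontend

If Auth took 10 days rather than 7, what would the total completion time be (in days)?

Critical path before the change: Spec→Design→Frontend→Review→Integrate = 1+4+6+7+9 = 27 giving 27 days.
The longest path through Auth is only 24 days, so Auth has float 3.
That remains the longest chain; total 27 days.

27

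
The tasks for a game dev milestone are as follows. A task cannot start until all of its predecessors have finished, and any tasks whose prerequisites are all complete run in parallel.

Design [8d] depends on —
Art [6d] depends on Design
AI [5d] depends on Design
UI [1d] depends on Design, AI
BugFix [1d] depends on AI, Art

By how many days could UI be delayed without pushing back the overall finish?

1

The longest chain is Design→Art→BugFix = 8+6+1 = 15; overall finish 15 days.
The longest chain containing UI totals 14 days.
So UI can slip 15 − 14 = 1 day.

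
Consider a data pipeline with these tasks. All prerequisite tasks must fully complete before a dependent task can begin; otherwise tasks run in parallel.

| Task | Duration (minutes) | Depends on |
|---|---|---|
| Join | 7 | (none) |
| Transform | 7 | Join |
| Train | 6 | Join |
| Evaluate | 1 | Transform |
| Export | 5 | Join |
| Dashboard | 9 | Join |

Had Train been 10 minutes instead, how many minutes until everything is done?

Baseline: Join→Dashboard = 7+9 = 16 → 16 minutes.
Train is off the critical path — its longest chain is 13 minutes, giving 3 of slack.
The binding chain switches to Join→Train = 7+10 = 17; finish 17 minutes.

17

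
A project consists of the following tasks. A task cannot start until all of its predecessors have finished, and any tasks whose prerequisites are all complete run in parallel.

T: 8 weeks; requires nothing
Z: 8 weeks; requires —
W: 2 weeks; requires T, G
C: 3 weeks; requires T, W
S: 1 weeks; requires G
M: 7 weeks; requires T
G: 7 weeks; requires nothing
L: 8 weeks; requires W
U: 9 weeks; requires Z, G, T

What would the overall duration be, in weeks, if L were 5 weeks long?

17

Actual critical path: T→W→L = 8+2+8 = 18 ⇒ 18 weeks.
L is on the critical path; changing it to 5 makes that path 15 weeks.
The binding chain switches to T→U = 8+9 = 17; finish 17 weeks.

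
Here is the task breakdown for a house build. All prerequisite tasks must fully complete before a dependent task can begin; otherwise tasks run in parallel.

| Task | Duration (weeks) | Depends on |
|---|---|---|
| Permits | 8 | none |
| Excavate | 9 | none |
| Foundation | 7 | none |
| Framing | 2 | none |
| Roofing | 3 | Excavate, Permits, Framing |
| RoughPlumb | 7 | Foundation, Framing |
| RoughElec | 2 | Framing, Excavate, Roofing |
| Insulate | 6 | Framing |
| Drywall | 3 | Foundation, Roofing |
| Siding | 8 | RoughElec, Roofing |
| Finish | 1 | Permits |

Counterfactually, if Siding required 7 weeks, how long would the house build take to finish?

Baseline: Excavate→Roofing→RoughElec→Siding = 9+3+2+8 = 22 → 22 weeks.
Since Siding is critical, the -1 change carries straight to that chain (now 21 weeks).
That remains the longest chain; total 21 weeks.

21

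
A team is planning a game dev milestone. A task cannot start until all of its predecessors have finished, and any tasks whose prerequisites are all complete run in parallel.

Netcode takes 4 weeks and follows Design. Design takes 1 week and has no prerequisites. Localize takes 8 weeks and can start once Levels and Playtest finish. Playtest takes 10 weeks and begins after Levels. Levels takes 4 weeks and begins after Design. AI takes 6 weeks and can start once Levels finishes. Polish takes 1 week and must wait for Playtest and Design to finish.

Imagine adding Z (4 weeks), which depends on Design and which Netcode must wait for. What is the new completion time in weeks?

23

Originally the job takes 23 weeks.
With Z inserted, Netcode now waits for max(Design, Z).
New critical path: Design→Levels→Playtest→Localize = 1+4+10+8 = 23 ⇒ 23 weeks.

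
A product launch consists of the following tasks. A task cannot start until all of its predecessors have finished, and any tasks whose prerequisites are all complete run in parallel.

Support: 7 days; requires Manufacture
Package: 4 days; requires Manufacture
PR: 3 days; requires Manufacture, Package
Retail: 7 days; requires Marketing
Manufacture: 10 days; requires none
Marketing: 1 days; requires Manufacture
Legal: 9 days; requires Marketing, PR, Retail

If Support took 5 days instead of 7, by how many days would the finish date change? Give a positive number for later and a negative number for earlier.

0

Critical path before the change: Manufacture→Marketing→Retail→Legal = 10+1+7+9 = 27 giving 27 days.
Support has 10 days of float (longest path through it is 17).
No other chain overtakes it, so the finish is 27 days.
Change in finish: 27 − 27 = +0 days.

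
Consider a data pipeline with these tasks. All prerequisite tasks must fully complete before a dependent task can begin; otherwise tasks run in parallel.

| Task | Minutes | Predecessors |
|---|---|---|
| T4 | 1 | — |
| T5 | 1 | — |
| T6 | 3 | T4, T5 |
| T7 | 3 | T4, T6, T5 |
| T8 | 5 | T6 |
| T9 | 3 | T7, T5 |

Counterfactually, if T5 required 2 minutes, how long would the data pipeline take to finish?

11

Actual critical path: T5→T6→T7→T9 = 1+3+3+3 = 10 ⇒ 10 minutes.
T5 lies on that path, so at 2 minutes the path becomes 11 minutes.
That remains the longest chain; total 11 minutes.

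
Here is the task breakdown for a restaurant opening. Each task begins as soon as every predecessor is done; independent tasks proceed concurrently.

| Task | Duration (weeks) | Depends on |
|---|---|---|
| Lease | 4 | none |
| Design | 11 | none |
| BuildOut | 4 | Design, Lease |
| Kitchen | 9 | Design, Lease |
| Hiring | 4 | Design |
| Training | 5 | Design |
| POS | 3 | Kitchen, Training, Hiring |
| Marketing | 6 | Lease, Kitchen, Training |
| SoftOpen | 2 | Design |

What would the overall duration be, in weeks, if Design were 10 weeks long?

25

The binding path is Design→Kitchen→Marketing = 11+9+6 = 26; finish at 26 weeks.
Design lies on that path, so at 10 weeks the path becomes 25 weeks.
The critical path is still Design→Kitchen→Marketing; finish is now 25 weeks.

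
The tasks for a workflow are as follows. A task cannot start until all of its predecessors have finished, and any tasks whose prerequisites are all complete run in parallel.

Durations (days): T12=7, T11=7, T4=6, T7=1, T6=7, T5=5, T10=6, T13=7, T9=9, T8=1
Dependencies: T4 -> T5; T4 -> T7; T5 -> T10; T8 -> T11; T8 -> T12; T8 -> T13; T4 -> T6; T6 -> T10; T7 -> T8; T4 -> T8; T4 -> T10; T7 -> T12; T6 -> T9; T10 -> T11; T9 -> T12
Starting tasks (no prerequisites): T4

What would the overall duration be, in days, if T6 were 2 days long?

24

Critical path before the change: T4→T6→T9→T12 = 6+7+9+7 = 29 giving 29 days.
Since T6 is critical, the -5 change carries straight to that chain (now 24 days).
The binding chain switches to T4→T5→T10→T11 = 6+5+6+7 = 24; finish 24 days.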